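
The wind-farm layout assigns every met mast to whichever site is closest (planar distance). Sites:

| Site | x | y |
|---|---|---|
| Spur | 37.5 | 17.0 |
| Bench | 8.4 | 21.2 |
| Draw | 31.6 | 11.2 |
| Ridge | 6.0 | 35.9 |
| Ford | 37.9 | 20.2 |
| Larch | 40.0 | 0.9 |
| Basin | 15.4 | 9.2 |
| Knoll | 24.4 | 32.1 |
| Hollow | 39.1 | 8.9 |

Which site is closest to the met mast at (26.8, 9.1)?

Squared distances to each site:
Spur: 176.900; Bench: 484.970; Draw: 27.450; Ridge: 1150.880; Ford: 246.420; Larch: 241.480; Basin: 129.970; Knoll: 534.760; Hollow: 151.330.
Minimum at Draw.

Draw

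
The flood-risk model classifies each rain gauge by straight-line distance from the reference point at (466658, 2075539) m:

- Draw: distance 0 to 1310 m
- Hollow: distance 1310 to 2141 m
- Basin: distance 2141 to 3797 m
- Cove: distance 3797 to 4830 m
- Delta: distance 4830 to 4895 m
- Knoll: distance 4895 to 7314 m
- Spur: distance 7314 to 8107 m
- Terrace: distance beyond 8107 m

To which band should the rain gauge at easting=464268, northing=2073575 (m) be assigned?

Basin

Distance = √((464268−466658)² + (2073575−2075539)²) = √(5712100.000 + 3857296.000) = 3093.444 m.
2141 ≤ 3093.444 < 3797 → Basin.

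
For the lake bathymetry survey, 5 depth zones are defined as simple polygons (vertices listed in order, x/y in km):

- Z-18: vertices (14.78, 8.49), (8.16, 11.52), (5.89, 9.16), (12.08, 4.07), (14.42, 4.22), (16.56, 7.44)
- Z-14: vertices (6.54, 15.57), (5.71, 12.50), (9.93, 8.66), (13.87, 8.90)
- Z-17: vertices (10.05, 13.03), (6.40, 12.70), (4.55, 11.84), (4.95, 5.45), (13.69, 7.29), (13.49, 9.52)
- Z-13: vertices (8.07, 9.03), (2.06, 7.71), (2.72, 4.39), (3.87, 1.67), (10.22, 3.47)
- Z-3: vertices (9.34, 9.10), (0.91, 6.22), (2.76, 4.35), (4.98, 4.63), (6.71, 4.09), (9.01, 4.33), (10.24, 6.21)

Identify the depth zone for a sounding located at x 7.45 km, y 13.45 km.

Z-14

Cast a ray rightward from (7.45, 13.45). For each polygon, the edges (by vertex number in listed order) whose endpoints lie on opposite sides of y = 13.45, where each meets that height, and whether that is right or left of the point:
Z-18: no edge straddles that height → 0 crossings.
Z-14: 1–2 at x≈5.967 (left), 4–1 at x≈8.870 (right) → 1 crossing.
Z-17: no edge straddles that height → 0 crossings.
Z-13: no edge straddles that height → 0 crossings.
Z-3: no edge straddles that height → 0 crossings.
Only Z-14 has an odd count, so the point is inside Z-14.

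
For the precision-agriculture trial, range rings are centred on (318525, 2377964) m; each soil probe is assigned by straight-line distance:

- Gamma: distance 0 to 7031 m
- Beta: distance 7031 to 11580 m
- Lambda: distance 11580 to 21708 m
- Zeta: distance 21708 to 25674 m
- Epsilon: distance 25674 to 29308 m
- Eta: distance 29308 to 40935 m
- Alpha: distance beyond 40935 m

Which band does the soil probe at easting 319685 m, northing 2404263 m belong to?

Distance = √((319685−318525)² + (2404263−2377964)²) = √(1345600.000 + 691637401.000) = 26324.570 m.
25674 ≤ 26324.570 < 29308 → Epsilon.

Epsilon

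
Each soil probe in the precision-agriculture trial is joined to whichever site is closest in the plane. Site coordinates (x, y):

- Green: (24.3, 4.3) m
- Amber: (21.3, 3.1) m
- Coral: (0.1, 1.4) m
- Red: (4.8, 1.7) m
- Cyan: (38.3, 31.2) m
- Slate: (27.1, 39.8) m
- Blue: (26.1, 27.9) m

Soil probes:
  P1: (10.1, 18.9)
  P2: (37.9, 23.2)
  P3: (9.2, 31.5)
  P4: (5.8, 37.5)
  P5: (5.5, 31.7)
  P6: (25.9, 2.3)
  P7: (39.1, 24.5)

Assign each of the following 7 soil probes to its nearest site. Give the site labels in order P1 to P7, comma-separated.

P1 → Red (d²=323.93)
P2 → Cyan (d²=64.16)
P3 → Blue (d²=298.57)
P4 → Slate (d²=458.98)
P5 → Blue (d²=438.80)
P6 → Green (d²=6.56)
P7 → Cyan (d²=45.53)

Red, Cyan, Blue, Slate, Blue, Green, Cyan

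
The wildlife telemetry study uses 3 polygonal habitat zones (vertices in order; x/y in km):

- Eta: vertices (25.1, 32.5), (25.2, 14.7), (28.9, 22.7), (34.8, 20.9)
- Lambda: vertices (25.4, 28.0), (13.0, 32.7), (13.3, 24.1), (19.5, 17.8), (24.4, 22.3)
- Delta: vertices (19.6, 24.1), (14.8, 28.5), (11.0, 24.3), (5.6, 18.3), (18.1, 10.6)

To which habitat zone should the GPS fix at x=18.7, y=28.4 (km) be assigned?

Cast a ray rightward from (18.7, 28.4). For each polygon, the edges (by vertex number in listed order) whose endpoints lie on opposite sides of y = 28.4, where each meets that height, and whether that is right or left of the point:
Eta: 1–2 at x≈25.12 (right), 4–1 at x≈28.53 (right) → 2 crossings.
Lambda: 1–2 at x≈24.34 (right), 2–3 at x≈13.15 (left) → 1 crossing.
Delta: 1–2 at x≈14.91 (left), 2–3 at x≈14.71 (left) → 0 crossings.
Only Lambda has an odd count, so the point is inside Lambda.

Lambda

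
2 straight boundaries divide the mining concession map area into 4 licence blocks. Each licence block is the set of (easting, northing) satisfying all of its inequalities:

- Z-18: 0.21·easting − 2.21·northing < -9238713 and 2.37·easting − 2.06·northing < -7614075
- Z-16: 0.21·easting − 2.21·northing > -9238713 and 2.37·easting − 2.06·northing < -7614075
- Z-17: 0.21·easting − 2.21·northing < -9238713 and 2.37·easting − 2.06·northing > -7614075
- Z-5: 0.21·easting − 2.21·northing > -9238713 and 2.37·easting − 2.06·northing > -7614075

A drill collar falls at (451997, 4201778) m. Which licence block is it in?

Z-5

0.21·451997 − 2.21·4201778 = -9191010.010, which is > -9238713
2.37·451997 − 2.06·4201778 = -7584429.790, which is > -7614075
This sign pattern matches Z-5.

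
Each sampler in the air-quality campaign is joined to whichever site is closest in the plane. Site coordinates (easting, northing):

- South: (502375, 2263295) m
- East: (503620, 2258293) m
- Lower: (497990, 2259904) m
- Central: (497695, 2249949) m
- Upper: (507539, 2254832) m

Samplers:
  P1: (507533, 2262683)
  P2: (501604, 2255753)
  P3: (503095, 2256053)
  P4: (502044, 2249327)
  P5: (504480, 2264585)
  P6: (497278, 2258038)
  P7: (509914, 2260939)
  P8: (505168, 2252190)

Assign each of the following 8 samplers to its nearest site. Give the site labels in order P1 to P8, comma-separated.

P1 → South (d²=26979508.00)
P2 → East (d²=10515856.00)
P3 → East (d²=5293225.00)
P4 → Central (d²=19300685.00)
P5 → South (d²=6095125.00)
P6 → Lower (d²=3988900.00)
P7 → Upper (d²=42936074.00)
P8 → Upper (d²=12601805.00)

South, East, East, Central, South, Lower, Upper, Upper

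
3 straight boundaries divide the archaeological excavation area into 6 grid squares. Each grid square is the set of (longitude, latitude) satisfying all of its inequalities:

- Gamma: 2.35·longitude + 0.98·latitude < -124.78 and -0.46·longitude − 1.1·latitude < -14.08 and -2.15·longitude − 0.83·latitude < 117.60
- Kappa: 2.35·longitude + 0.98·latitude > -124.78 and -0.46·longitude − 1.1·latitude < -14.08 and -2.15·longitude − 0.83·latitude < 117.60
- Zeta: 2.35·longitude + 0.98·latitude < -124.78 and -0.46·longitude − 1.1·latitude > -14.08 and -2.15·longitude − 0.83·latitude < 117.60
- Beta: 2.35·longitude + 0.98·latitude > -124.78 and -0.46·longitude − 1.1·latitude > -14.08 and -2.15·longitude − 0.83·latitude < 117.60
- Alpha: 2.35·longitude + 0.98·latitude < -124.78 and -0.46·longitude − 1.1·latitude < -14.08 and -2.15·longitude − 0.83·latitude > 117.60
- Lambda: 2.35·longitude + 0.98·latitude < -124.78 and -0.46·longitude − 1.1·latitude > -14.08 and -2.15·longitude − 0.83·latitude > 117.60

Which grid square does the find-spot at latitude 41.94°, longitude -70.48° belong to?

Beta

2.35·-70.48 + 0.98·41.94 = -124.527, which is > -124.78
-0.46·-70.48 − 1.1·41.94 = -13.713, which is > -14.08
-2.15·-70.48 − 0.83·41.94 = 116.722, which is < 117.60
This sign pattern matches Beta.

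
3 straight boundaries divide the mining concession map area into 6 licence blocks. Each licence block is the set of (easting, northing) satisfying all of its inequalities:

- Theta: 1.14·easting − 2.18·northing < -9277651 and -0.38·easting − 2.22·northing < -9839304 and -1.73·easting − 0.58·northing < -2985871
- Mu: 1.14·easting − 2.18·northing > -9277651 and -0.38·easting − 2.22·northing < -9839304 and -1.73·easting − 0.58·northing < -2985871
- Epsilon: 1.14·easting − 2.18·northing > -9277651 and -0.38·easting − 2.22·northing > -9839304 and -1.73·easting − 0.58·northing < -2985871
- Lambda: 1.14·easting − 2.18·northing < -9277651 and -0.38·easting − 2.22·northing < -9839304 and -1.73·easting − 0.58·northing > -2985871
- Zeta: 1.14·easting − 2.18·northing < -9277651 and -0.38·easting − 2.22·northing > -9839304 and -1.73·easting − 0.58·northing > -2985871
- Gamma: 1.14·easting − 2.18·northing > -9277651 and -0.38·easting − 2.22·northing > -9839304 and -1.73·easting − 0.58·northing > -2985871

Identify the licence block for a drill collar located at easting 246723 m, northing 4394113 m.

Lambda

1.14·246723 − 2.18·4394113 = -9297902.120, which is < -9277651
-0.38·246723 − 2.22·4394113 = -9848685.600, which is < -9839304
-1.73·246723 − 0.58·4394113 = -2975416.330, which is > -2985871
This sign pattern matches Lambda.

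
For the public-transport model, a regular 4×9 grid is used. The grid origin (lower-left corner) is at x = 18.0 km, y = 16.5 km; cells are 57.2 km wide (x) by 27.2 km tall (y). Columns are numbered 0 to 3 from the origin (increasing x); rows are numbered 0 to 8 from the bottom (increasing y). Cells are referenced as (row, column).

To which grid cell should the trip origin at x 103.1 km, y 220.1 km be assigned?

Column index: ⌊(103.1 − 18.0) / 57.2⌋ = ⌊1.488⌋ = 1
Row offset from origin: ⌊(220.1 − 16.5) / 27.2⌋ = ⌊7.485⌋ = 7 → row 7

(7, 1)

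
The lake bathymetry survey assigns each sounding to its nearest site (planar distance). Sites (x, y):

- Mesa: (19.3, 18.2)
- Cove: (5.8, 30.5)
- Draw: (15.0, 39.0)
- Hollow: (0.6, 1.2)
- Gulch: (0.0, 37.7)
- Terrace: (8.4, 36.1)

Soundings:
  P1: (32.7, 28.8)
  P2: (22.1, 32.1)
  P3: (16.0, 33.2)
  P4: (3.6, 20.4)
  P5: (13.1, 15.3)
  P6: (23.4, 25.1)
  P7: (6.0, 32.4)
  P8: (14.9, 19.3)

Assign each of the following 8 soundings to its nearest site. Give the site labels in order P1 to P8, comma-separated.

P1 → Mesa (d²=291.92)
P2 → Draw (d²=98.02)
P3 → Draw (d²=34.64)
P4 → Cove (d²=106.85)
P5 → Mesa (d²=46.85)
P6 → Mesa (d²=64.42)
P7 → Cove (d²=3.65)
P8 → Mesa (d²=20.57)

Mesa, Draw, Draw, Cove, Mesa, Mesa, Cove, Mesa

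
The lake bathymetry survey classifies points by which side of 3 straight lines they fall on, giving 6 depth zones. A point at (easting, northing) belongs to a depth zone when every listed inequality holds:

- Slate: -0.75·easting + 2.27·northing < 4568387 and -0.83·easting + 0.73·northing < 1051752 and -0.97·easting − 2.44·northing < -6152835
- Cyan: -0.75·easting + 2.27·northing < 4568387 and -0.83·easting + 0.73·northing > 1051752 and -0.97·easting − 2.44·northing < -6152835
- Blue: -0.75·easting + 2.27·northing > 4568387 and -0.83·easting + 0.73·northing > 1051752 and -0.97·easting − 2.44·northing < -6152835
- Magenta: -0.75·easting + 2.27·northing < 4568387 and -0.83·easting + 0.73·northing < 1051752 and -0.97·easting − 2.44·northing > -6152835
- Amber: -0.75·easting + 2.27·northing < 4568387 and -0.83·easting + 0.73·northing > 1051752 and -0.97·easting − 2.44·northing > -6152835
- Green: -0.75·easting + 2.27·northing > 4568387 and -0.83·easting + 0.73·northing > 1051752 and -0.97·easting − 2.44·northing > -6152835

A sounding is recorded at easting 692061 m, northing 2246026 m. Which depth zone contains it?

Green

-0.75·692061 + 2.27·2246026 = 4579433.270, which is > 4568387
-0.83·692061 + 0.73·2246026 = 1065188.350, which is > 1051752
-0.97·692061 − 2.44·2246026 = -6151602.610, which is > -6152835
This sign pattern matches Green.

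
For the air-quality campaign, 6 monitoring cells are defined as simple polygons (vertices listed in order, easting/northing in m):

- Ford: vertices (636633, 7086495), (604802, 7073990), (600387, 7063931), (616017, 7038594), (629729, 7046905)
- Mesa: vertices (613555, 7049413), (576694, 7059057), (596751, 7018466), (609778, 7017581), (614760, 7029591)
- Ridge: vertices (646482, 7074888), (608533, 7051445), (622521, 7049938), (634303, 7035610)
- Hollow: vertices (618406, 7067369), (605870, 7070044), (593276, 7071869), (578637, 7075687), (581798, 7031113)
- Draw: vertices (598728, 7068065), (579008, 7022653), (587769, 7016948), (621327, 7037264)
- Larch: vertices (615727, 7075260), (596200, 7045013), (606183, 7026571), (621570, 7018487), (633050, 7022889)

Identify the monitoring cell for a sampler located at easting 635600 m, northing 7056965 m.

Cast a ray rightward from (635600, 7056965). For each polygon, the edges (by vertex number in listed order) whose endpoints lie on opposite sides of northing = 7056965, where each meets that height, and whether that is right or left of the point:
Ford: 3–4 at easting≈604684.2 (left), 5–1 at easting≈631483.3 (left) → 0 crossings.
Mesa: 1–2 at easting≈584690.0 (left), 2–3 at easting≈577727.7 (left) → 0 crossings.
Ridge: 1–2 at easting≈617468.7 (left), 4–1 at easting≈640924.6 (right) → 1 crossing.
Hollow: 4–5 at easting≈579964.7 (left), 5–1 at easting≈607901.0 (left) → 0 crossings.
Draw: 1–2 at easting≈593907.9 (left), 4–1 at easting≈606872.2 (left) → 0 crossings.
Larch: 1–2 at easting≈603916.0 (left), 5–1 at easting≈621778.5 (left) → 0 crossings.
Only Ridge has an odd count, so the point is inside Ridge.

Ridge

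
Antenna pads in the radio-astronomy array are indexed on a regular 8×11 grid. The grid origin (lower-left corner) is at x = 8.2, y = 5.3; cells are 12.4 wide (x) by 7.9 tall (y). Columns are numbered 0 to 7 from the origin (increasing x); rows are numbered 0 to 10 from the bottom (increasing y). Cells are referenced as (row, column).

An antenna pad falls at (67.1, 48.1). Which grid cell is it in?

Column index: ⌊(67.1 − 8.2) / 12.4⌋ = ⌊4.750⌋ = 4
Row offset from origin: ⌊(48.1 − 5.3) / 7.9⌋ = ⌊5.418⌋ = 5 → row 5

(5, 4)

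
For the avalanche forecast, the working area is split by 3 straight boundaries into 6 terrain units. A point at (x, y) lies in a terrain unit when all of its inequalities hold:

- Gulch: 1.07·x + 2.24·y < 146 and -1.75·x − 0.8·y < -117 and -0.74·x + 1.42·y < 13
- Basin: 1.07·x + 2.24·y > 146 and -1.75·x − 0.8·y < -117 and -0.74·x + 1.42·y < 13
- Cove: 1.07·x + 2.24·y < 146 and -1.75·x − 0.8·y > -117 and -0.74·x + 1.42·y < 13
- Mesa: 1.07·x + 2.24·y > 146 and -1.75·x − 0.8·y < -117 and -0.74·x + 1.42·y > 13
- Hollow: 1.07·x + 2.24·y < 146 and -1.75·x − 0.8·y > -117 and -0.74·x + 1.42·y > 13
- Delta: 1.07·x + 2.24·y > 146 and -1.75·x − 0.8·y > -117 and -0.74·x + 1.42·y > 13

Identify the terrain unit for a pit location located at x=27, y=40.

1.07·27 + 2.24·40 = 118.490, which is < 146
-1.75·27 − 0.8·40 = -79.250, which is > -117
-0.74·27 + 1.42·40 = 36.820, which is > 13
This sign pattern matches Hollow.

Hollow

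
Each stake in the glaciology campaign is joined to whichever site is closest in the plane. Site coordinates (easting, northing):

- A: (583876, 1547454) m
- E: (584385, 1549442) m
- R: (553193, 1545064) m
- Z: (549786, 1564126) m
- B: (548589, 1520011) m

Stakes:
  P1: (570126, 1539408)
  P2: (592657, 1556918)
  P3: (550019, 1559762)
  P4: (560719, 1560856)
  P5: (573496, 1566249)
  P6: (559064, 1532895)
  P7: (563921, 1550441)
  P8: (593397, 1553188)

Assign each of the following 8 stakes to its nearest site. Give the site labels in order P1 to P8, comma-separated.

P1 → A (d²=253800616.00)
P2 → E (d²=124316560.00)
P3 → Z (d²=19098785.00)
P4 → Z (d²=130223389.00)
P5 → E (d²=401045570.00)
P6 → R (d²=182553202.00)
P7 → R (d²=144002113.00)
P8 → E (d²=95248660.00)

A, E, Z, Z, E, R, R, E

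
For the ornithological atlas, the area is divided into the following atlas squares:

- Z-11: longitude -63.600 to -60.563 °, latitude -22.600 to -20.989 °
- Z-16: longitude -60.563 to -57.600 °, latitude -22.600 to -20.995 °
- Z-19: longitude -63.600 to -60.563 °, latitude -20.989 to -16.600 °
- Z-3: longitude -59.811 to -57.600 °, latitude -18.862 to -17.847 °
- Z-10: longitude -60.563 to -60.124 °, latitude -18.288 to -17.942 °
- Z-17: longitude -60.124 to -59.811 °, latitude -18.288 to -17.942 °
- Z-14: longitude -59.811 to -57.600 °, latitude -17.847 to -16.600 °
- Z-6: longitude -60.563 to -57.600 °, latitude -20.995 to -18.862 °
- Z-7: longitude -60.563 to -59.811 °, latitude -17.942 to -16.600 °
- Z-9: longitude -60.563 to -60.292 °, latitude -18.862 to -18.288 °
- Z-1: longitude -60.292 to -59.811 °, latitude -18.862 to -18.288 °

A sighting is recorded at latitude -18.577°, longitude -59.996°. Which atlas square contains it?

The point has longitude = -59.996 and latitude = -18.577.
Only Z-1 satisfies -60.292 ≤ longitude ≤ -59.811 and -18.862 ≤ latitude ≤ -18.288.

Z-1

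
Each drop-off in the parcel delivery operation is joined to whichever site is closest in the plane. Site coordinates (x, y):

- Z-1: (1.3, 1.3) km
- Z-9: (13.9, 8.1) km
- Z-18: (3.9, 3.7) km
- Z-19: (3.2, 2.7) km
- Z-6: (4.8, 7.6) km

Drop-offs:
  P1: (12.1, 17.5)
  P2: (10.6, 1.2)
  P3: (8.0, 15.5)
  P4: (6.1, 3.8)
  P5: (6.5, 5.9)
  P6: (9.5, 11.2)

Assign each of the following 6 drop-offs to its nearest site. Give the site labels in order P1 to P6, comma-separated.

Z-9, Z-18, Z-6, Z-18, Z-6, Z-9

P1 → Z-9 (d²=91.60)
P2 → Z-18 (d²=51.14)
P3 → Z-6 (d²=72.65)
P4 → Z-18 (d²=4.85)
P5 → Z-6 (d²=5.78)
P6 → Z-9 (d²=28.97)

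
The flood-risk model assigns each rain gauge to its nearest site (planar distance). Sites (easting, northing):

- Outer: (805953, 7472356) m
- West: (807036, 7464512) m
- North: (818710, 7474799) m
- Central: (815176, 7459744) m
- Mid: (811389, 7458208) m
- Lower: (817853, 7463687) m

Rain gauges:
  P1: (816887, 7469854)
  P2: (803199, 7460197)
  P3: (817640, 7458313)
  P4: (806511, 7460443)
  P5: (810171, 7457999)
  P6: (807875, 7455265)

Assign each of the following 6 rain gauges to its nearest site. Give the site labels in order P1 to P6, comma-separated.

P1 → North (d²=27776354.00)
P2 → West (d²=33341794.00)
P3 → Central (d²=8119057.00)
P4 → West (d²=16832386.00)
P5 → Mid (d²=1527205.00)
P6 → Mid (d²=21009445.00)

North, West, Central, West, Mid, Mid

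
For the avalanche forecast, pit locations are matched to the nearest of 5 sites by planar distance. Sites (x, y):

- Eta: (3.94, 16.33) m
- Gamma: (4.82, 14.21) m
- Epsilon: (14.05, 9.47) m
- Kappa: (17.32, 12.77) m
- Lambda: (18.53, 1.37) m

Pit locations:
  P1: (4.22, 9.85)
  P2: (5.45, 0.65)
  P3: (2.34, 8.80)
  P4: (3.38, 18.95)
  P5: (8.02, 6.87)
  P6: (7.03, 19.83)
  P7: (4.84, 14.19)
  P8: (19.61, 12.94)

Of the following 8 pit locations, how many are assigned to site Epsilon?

P1 → Gamma
P2 → Epsilon
P3 → Gamma
P4 → Eta
P5 → Epsilon
P6 → Eta
P7 → Gamma
P8 → Kappa
2 of the 8 go to Epsilon.

2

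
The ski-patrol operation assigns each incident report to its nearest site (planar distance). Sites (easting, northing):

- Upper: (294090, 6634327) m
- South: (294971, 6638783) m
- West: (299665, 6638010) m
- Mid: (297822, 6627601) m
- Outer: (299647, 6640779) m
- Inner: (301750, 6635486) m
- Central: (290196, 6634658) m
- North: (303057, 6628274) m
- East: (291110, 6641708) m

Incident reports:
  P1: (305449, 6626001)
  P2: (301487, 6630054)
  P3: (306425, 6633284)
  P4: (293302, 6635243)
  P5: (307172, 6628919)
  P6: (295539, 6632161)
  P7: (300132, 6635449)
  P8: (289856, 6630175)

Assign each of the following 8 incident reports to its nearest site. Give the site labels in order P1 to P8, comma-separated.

P1 → North (d²=10888193.00)
P2 → North (d²=5633300.00)
P3 → Inner (d²=26704429.00)
P4 → Upper (d²=1460000.00)
P5 → North (d²=17349250.00)
P6 → Upper (d²=6791157.00)
P7 → Inner (d²=2619293.00)
P8 → Central (d²=20212889.00)

North, North, Inner, Upper, North, Upper, Inner, Central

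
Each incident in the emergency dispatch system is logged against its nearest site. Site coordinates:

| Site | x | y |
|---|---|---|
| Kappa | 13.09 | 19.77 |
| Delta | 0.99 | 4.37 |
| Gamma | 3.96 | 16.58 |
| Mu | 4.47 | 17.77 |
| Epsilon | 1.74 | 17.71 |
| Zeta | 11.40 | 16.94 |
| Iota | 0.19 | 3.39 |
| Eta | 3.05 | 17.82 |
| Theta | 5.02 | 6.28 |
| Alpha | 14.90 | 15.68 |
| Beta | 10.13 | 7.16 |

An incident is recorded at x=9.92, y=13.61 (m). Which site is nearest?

Zeta

Squared distances to each site:
Kappa: 47.995; Delta: 165.122; Gamma: 44.342; Mu: 47.008; Epsilon: 83.722; Zeta: 13.279; Iota: 199.121; Eta: 64.921; Theta: 77.739; Alpha: 29.085; Beta: 41.647.
Minimum at Zeta.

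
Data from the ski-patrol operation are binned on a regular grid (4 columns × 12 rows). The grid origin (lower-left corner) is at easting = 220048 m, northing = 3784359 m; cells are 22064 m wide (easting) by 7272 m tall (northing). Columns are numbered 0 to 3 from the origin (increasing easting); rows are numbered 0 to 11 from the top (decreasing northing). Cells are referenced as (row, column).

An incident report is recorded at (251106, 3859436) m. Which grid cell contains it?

(1, 1)

Column index: ⌊(251106 − 220048) / 22064⌋ = ⌊1.408⌋ = 1
Row offset from origin: ⌊(3859436 − 3784359) / 7272⌋ = ⌊10.324⌋ = 10 → row 1 (counted from top)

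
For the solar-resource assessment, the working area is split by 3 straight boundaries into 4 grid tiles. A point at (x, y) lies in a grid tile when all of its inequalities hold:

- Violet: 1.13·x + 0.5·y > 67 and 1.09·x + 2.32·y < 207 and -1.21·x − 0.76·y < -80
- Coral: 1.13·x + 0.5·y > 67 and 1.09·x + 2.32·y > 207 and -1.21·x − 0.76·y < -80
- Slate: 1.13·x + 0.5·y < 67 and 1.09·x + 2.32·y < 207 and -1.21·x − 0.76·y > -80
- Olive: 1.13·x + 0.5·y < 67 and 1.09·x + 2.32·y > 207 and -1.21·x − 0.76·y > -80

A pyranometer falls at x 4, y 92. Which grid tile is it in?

Olive

1.13·4 + 0.5·92 = 50.520, which is < 67
1.09·4 + 2.32·92 = 217.800, which is > 207
-1.21·4 − 0.76·92 = -74.760, which is > -80
This sign pattern matches Olive.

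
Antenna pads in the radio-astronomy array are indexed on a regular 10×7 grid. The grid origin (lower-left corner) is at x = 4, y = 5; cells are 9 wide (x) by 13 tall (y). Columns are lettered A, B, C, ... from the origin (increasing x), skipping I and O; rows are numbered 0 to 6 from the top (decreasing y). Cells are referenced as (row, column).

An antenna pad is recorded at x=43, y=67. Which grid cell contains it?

Column index: ⌊(43 − 4) / 9⌋ = ⌊4.333⌋ = 4 → column E
Row offset from origin: ⌊(67 − 5) / 13⌋ = ⌊4.769⌋ = 4 → row 2 (counted from top)

(2, E)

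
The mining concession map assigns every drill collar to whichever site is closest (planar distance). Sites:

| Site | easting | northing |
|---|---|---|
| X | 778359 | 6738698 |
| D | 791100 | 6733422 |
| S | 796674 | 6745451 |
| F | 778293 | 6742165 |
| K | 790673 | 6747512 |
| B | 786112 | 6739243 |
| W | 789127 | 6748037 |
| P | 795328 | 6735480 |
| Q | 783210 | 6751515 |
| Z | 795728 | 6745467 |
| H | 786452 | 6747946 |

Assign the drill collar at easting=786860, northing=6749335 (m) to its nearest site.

H

Squared distances to each site:
X: 185412770.000; D: 271201169.000; S: 111400052.000; F: 124802389.000; K: 17862298.000; B: 102407968.000; W: 6824093.000; P: 263668049.000; Q: 18074900.000; Z: 93602848.000; H: 2095785.000.
Minimum at H.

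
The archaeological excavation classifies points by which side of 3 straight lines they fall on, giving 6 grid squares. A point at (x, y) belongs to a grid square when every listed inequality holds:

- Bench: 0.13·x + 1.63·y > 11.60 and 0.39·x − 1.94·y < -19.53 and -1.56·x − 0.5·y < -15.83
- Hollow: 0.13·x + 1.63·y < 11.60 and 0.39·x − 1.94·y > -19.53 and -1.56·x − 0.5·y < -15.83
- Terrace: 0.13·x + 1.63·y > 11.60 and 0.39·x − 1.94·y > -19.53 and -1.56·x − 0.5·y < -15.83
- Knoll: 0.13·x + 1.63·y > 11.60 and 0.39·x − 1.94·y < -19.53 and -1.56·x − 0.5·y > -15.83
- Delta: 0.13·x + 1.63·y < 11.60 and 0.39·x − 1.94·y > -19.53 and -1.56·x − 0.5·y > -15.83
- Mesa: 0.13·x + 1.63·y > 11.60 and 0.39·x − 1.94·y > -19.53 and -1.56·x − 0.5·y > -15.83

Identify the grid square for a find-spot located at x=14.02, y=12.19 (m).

0.13·14.02 + 1.63·12.19 = 21.692, which is > 11.60
0.39·14.02 − 1.94·12.19 = -18.181, which is > -19.53
-1.56·14.02 − 0.5·12.19 = -27.966, which is < -15.83
This sign pattern matches Terrace.

Terrace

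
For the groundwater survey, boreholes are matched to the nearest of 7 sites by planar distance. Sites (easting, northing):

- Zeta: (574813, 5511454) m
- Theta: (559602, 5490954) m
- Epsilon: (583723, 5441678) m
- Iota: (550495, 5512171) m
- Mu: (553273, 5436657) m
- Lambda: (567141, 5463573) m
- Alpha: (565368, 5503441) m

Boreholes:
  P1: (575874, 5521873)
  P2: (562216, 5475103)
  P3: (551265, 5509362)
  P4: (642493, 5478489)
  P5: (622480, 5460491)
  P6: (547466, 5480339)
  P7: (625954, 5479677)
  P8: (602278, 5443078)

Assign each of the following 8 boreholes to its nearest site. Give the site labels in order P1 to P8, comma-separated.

P1 → Zeta (d²=109681282.00)
P2 → Lambda (d²=157196525.00)
P3 → Iota (d²=8483381.00)
P4 → Epsilon (d²=4808962621.00)
P5 → Epsilon (d²=1856034018.00)
P6 → Theta (d²=259960721.00)
P7 → Epsilon (d²=3227381362.00)
P8 → Epsilon (d²=346248025.00)

Zeta, Lambda, Iota, Epsilon, Epsilon, Theta, Epsilon, Epsilon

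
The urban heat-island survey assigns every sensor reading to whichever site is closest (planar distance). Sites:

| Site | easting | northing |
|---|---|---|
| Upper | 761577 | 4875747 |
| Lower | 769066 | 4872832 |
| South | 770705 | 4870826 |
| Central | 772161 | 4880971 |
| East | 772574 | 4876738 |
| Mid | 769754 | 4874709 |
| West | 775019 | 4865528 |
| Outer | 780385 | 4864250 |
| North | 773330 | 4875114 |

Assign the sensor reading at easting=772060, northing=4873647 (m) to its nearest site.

Squared distances to each site:
Upper: 114303289.000; Lower: 9628261.000; South: 9794066.000; Central: 53651177.000; East: 9818477.000; Mid: 6445480.000; West: 74673842.000; Outer: 157609234.000; North: 3764989.000.
Minimum at North.

North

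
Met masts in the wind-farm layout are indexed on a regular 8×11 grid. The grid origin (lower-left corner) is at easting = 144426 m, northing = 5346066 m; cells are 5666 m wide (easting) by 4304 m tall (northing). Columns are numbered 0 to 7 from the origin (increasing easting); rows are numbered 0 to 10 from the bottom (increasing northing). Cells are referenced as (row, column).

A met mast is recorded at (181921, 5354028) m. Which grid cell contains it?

(1, 6)

Column index: ⌊(181921 − 144426) / 5666⌋ = ⌊6.618⌋ = 6
Row offset from origin: ⌊(5354028 − 5346066) / 4304⌋ = ⌊1.850⌋ = 1 → row 1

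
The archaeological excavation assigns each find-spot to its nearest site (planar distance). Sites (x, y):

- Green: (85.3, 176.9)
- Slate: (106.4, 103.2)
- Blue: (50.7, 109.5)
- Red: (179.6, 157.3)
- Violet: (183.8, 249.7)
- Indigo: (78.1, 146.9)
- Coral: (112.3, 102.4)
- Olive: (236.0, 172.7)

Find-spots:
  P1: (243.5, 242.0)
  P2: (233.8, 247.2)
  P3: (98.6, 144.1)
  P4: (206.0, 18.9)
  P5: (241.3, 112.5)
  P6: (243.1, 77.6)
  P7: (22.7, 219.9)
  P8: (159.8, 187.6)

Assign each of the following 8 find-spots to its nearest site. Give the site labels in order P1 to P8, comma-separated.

P1 → Violet (d²=3623.38)
P2 → Violet (d²=2506.25)
P3 → Indigo (d²=428.09)
P4 → Coral (d²=15751.94)
P5 → Olive (d²=3652.13)
P6 → Olive (d²=9094.42)
P7 → Green (d²=5767.76)
P8 → Red (d²=1310.13)

Violet, Violet, Indigo, Coral, Olive, Olive, Green, Red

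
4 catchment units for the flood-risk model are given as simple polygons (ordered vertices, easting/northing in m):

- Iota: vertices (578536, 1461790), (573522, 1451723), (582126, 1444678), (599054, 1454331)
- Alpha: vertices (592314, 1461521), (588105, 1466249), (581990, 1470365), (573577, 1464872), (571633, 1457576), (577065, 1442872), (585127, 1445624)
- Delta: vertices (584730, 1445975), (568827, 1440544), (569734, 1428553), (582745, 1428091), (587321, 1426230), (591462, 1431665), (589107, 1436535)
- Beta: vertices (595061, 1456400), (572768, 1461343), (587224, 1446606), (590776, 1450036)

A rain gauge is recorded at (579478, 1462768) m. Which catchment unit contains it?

Alpha

Cast a ray rightward from (579478, 1462768). For each polygon, the edges (by vertex number in listed order) whose endpoints lie on opposite sides of northing = 1462768, where each meets that height, and whether that is right or left of the point:
Iota: no edge straddles that height → 0 crossings.
Alpha: 1–2 at easting≈591203.9 (right), 4–5 at easting≈573016.4 (left) → 1 crossing.
Delta: no edge straddles that height → 0 crossings.
Beta: no edge straddles that height → 0 crossings.
Only Alpha has an odd count, so the point is inside Alpha.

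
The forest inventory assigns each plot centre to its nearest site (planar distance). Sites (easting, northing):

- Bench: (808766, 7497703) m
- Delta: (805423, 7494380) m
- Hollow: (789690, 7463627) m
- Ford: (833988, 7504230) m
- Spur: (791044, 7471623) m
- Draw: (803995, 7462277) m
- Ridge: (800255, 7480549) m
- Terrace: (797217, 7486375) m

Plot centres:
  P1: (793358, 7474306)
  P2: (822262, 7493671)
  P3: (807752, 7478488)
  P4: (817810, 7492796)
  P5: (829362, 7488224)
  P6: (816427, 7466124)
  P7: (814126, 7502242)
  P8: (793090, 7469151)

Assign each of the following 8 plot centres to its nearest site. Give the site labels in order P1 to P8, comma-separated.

Spur, Bench, Ridge, Bench, Ford, Draw, Bench, Spur

P1 → Spur (d²=12553085.00)
P2 → Bench (d²=198399040.00)
P3 → Ridge (d²=60452730.00)
P4 → Bench (d²=105872585.00)
P5 → Ford (d²=277591912.00)
P6 → Draw (d²=169354033.00)
P7 → Bench (d²=49332121.00)
P8 → Spur (d²=10296900.00)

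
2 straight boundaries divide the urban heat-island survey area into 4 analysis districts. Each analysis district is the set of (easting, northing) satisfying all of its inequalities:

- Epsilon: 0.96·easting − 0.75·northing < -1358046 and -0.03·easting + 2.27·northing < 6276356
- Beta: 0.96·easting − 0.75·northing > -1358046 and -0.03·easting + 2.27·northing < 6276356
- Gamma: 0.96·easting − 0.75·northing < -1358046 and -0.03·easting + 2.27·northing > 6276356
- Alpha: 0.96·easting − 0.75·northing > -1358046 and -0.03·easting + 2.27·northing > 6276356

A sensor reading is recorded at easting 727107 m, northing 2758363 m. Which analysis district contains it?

0.96·727107 − 0.75·2758363 = -1370749.530, which is < -1358046
-0.03·727107 + 2.27·2758363 = 6239670.800, which is < 6276356
This sign pattern matches Epsilon.

Epsilon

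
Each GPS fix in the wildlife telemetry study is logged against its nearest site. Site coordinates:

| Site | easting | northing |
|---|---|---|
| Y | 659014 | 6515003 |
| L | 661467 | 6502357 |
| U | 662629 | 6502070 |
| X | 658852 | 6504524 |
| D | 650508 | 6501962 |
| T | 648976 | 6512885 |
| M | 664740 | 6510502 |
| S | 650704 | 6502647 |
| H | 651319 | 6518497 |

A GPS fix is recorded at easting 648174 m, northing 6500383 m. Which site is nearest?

D

Squared distances to each site:
Y: 331250000.000; L: 180600525.000; U: 211792994.000; X: 131167565.000; D: 7940797.000; T: 156943208.000; M: 376826517.000; S: 11526596.000; H: 338008021.000.
Minimum at D.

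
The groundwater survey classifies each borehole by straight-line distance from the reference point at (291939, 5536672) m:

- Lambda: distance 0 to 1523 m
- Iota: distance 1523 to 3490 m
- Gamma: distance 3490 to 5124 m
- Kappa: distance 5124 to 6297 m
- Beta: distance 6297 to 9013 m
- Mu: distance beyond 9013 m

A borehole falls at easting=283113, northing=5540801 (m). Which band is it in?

Distance = √((283113−291939)² + (5540801−5536672)²) = √(77898276.000 + 17048641.000) = 9744.071 m.
9013 ≤ 9744.071 < ∞ → Mu.

Mu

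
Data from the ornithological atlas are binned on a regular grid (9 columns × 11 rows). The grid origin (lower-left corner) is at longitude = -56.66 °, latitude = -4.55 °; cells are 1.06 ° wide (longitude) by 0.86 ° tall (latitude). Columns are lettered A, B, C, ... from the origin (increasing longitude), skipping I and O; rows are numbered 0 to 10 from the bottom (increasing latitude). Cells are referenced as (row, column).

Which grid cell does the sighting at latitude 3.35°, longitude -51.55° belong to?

(9, E)

Column index: ⌊(-51.55 − -56.66) / 1.06⌋ = ⌊4.821⌋ = 4 → column E
Row offset from origin: ⌊(3.35 − -4.55) / 0.86⌋ = ⌊9.186⌋ = 9 → row 9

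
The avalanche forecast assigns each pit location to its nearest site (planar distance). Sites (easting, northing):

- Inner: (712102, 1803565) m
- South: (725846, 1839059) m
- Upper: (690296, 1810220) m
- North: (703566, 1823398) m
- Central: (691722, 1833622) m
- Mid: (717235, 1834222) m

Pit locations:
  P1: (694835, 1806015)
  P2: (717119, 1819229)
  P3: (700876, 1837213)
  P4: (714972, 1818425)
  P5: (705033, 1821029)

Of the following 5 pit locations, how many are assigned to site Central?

P1 → Upper
P2 → North
P3 → Central
P4 → North
P5 → North
1 of the 5 goes to Central.

1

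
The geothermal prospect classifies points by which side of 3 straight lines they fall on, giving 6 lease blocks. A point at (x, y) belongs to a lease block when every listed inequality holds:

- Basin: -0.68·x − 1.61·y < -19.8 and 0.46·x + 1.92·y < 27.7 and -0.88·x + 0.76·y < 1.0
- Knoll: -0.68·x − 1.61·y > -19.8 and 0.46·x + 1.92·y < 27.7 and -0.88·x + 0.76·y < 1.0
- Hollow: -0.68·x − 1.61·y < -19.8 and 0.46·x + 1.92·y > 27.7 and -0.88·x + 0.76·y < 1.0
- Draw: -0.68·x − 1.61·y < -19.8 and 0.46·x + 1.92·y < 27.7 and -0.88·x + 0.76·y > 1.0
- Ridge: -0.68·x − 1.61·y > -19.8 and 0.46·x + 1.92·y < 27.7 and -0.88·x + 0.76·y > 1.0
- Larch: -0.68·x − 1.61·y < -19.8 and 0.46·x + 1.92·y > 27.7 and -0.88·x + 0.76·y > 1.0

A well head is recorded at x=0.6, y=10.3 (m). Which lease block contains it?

-0.68·0.6 − 1.61·10.3 = -16.991, which is > -19.8
0.46·0.6 + 1.92·10.3 = 20.052, which is < 27.7
-0.88·0.6 + 0.76·10.3 = 7.300, which is > 1.0
This sign pattern matches Ridge.

Ridge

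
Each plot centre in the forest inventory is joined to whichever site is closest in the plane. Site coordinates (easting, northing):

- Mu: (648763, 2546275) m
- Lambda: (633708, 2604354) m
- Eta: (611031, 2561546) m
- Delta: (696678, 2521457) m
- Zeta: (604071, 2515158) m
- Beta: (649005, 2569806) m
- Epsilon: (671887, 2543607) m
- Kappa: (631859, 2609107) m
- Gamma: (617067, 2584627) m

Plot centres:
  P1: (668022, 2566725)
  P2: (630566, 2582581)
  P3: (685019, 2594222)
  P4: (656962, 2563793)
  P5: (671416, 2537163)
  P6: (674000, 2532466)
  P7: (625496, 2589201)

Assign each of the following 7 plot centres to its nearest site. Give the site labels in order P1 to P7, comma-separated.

Beta, Gamma, Beta, Beta, Epsilon, Epsilon, Gamma

P1 → Beta (d²=371138850.00)
P2 → Gamma (d²=186409117.00)
P3 → Beta (d²=1893149252.00)
P4 → Beta (d²=99470018.00)
P5 → Epsilon (d²=41746977.00)
P6 → Epsilon (d²=128586650.00)
P7 → Gamma (d²=91969517.00)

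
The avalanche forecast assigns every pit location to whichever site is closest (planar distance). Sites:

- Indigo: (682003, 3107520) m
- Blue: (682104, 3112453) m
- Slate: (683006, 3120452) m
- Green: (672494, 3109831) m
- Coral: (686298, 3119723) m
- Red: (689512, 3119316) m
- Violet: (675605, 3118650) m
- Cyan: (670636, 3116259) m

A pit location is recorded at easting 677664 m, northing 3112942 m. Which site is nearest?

Blue

Squared distances to each site:
Indigo: 48225005.000; Blue: 19952721.000; Slate: 84937064.000; Green: 36407221.000; Coral: 120527917.000; Red: 181002980.000; Violet: 36820745.000; Cyan: 60395273.000.
Minimum at Blue.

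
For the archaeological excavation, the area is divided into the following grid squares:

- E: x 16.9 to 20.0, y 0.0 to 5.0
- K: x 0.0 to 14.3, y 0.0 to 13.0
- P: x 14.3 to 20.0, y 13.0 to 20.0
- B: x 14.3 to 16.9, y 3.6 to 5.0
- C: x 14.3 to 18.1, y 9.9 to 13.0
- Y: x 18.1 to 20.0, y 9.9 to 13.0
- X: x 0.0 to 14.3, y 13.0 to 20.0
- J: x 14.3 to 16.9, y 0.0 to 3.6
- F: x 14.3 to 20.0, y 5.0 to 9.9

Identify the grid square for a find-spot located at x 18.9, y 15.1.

P

The point has x = 18.9 and y = 15.1.
Only P satisfies 14.3 ≤ x ≤ 20.0 and 13.0 ≤ y ≤ 20.0.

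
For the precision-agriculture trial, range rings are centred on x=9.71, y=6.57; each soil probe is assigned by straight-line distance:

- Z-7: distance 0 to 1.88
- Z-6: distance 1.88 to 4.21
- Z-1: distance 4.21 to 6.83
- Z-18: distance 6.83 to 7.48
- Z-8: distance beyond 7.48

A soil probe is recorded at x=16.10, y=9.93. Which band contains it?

Z-18

Distance = √((16.10−9.71)² + (9.93−6.57)²) = √(40.832 + 11.290) = 7.220.
6.83 ≤ 7.220 < 7.48 → Z-18.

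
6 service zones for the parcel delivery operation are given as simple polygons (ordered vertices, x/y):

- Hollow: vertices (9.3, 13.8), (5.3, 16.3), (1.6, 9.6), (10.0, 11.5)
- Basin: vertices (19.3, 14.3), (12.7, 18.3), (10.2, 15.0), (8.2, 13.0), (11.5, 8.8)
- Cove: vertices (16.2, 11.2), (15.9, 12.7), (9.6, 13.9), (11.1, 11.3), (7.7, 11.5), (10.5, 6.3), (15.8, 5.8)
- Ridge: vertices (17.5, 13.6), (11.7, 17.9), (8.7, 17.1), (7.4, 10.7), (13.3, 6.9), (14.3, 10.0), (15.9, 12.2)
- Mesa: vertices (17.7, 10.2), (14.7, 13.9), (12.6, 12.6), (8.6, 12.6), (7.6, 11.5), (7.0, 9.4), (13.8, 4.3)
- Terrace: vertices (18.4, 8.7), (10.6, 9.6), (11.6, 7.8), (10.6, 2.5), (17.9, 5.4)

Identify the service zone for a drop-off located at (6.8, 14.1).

Hollow

Cast a ray rightward from (6.8, 14.1). For each polygon, the edges (by vertex number in listed order) whose endpoints lie on opposite sides of y = 14.1, where each meets that height, and whether that is right or left of the point:
Hollow: 1–2 at x≈8.82 (right), 2–3 at x≈4.09 (left) → 1 crossing.
Basin: 3–4 at x≈9.30 (right), 5–1 at x≈19.02 (right) → 2 crossings.
Cove: no edge straddles that height → 0 crossings.
Ridge: 1–2 at x≈16.83 (right), 3–4 at x≈8.09 (right) → 2 crossings.
Mesa: no edge straddles that height → 0 crossings.
Terrace: no edge straddles that height → 0 crossings.
Only Hollow has an odd count, so the point is inside Hollow.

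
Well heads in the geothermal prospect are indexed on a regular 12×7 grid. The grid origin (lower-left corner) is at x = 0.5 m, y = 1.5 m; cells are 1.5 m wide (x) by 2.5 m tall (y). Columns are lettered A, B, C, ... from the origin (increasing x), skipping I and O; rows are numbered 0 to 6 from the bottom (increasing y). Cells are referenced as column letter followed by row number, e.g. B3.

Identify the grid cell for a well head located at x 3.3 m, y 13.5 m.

Column index: ⌊(3.3 − 0.5) / 1.5⌋ = ⌊1.867⌋ = 1 → column B
Row offset from origin: ⌊(13.5 − 1.5) / 2.5⌋ = ⌊4.800⌋ = 4 → row 4

B4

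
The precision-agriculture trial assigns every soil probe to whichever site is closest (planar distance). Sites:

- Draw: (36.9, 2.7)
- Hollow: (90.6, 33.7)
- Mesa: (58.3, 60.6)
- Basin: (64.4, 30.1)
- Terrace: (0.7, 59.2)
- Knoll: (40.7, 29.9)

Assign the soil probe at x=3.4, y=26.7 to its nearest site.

Squared distances to each site:
Draw: 1698.250; Hollow: 7652.840; Mesa: 4163.220; Basin: 3732.560; Terrace: 1063.540; Knoll: 1401.530.
Minimum at Terrace.

Terrace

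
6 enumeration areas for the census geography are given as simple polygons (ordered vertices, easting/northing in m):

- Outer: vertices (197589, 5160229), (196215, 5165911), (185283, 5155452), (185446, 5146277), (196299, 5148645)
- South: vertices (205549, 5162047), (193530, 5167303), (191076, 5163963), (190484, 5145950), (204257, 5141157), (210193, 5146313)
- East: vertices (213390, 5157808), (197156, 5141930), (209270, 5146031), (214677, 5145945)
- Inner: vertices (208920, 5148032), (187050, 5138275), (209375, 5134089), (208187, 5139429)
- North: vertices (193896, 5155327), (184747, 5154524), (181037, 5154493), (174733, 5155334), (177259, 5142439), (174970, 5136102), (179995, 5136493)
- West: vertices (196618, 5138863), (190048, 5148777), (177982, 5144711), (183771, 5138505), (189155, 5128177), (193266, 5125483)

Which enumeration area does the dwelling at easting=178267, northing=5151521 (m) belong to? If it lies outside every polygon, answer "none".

North

Cast a ray rightward from (178267, 5151521). For each polygon, the edges (by vertex number in listed order) whose endpoints lie on opposite sides of northing = 5151521, where each meets that height, and whether that is right or left of the point:
Outer: 3–4 at easting≈185352.8 (right), 5–1 at easting≈196619.3 (right) → 2 crossings.
South: 3–4 at easting≈190667.1 (right), 6–1 at easting≈208655.8 (right) → 2 crossings.
East: 1–2 at easting≈206962.0 (right), 4–1 at easting≈214072.1 (right) → 2 crossings.
Inner: no edge straddles that height → 0 crossings.
North: 4–5 at easting≈175479.9 (left), 7–1 at easting≈191086.9 (right) → 1 crossing.
West: no edge straddles that height → 0 crossings.
Only North has an odd count, so the point is inside North.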